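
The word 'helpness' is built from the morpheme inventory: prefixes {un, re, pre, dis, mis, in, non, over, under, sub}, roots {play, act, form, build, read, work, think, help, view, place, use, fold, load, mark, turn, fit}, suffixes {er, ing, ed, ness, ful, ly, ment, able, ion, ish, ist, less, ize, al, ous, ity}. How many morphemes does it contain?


Segmenting 'helpness' against the inventory:
  'help' -> root (morpheme 1)
  'ness' -> suffix (morpheme 2)
Total morphemes: 2

2


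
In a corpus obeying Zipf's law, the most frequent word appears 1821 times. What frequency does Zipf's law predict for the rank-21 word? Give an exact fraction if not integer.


Zipf's law: freq(rank) = f1 / rank
f1 = 1821, rank = 21
freq = 1821 / 21
GCD(1821, 21) = 3
Simplified: 607/7

607/7


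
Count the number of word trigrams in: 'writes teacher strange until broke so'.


Word trigrams from [6] words:
  Trigram 1: (writes teacher strange)
  Trigram 2: (teacher strange until)
  Trigram 3: (strange until broke)
  Trigram 4: (until broke so)
Total word trigrams: 6 - 2 = 4

4


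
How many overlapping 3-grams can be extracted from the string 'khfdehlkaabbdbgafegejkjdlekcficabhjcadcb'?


String 'khfdehlkaabbdbgafegejkjdlekcficabhjcadcb' has length L = 40.
Number of overlapping n-grams = L - n + 1
Substituting: 40 - 3 + 1 = 38

38


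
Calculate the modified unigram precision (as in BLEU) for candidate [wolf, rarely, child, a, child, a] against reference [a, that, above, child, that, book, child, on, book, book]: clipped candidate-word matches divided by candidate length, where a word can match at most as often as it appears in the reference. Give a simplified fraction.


Reference word counts: {'a': 1, 'above': 1, 'book': 3, 'child': 2, 'on': 1, 'that': 2}
Checking each candidate word (with clipping):
  'wolf' -> not in reference -> no match (matches: 0)
  'rarely' -> not in reference -> no match (matches: 0)
  'child' -> in reference (ref count 2, used 1/2) -> match (matches: 1)
  'a' -> in reference (ref count 1, used 1/1) -> match (matches: 2)
  'child' -> in reference (ref count 2, used 2/2) -> match (matches: 3)
  'a' -> ref count 1 already used up (1/1) -> clipped, no match (matches: 3)
Clipped matches: 3, Candidate length: 6
Precision = 3/6 = 1/2

1/2


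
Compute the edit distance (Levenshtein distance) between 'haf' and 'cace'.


Building DP table for s1='haf' (len 3) and s2='cace' (len 4):
       c  a  c  e
    0  1  2  3  4
  h 1  1  2  3  4
  a 2  2  1  2  3
  f 3  3  2  2  3
Edit distance = dp[3][4] = 3

3


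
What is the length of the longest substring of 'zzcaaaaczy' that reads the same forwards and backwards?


Scanning 'zzcaaaaczy' for palindromic substrings.
Substring at positions 1-8: 'zcaaaacz'.
Check: reverse('zcaaaacz') = 'zcaaaacz' -> palindrome confirmed.
Neighbouring characters ('z' / 'y') break symmetry, so it cannot extend further.
No longer palindromic substring exists; longest length = 8

8


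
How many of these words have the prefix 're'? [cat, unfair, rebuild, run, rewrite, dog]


Checking each word for prefix 're':
  'cat' -> no (count: 0)
  'unfair' -> no (count: 0)
  'rebuild' -> YES, starts with 're' (count: 1)
  'run' -> no (count: 1)
  'rewrite' -> YES, starts with 're' (count: 2)
  'dog' -> no (count: 2)
Total with prefix 're': 2

2


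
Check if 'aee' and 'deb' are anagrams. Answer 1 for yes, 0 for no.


Sort characters of 'aee': 'aee'
Sort characters of 'deb': 'bde'
Sorted forms differ -> they are NOT anagrams
Result: 0

0


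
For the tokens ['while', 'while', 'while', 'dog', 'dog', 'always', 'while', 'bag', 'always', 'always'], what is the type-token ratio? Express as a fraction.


Tokens: 10
Unique types: ('always', 'bag', 'dog', 'while') = 4
TTR = 4/10
Simplify: divide both by 2 -> 2/5
TTR = 2/5

2/5


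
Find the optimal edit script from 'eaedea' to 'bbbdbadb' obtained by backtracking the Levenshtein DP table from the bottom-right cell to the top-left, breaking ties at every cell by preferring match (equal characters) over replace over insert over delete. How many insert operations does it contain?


Edit distance = 6. Backtracking from cell (6, 8) with preference match > replace > insert > delete,
then listing the resulting alignment 'eaedea' -> 'bbbdbadb' left to right:
  Step 1: replace e->b
  Step 2: replace a->b
  Step 3: replace e->b
  Step 4: keep 'd'
  Step 5: replace e->b
  Step 6: keep 'a'
  Step 7: insert 'd' [insertion #1]
  Step 8: insert 'b' [insertion #2]
Total insertions: 2

2


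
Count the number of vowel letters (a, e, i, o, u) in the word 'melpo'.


Scanning each character of 'melpo':
  Position 1: 'm' -> consonant (running count: 0)
  Position 2: 'e' -> vowel (running count: 1)
  Position 3: 'l' -> consonant (running count: 1)
  Position 4: 'p' -> consonant (running count: 1)
  Position 5: 'o' -> vowel (running count: 2)
Total vowels: 2

2


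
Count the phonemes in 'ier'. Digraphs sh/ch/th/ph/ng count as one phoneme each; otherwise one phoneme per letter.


Parsing 'ier' greedily, digraphs first:
  'i' -> vowel phoneme (phonemes so far: 1)
  'e' -> vowel phoneme (phonemes so far: 2)
  'r' -> consonant phoneme (phonemes so far: 3)
Total phonemes: 3

3


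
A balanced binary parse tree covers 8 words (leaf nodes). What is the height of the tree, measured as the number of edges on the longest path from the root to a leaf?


In a balanced binary tree with n leaves the deepest leaf is ceil(log2(n)) edges below the root.
log2(8) = 3.0000
ceil(3.0000) = 3
height (edges) = 3

3


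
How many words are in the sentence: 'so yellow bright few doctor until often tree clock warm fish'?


Counting words by splitting on spaces:
  Word 1: 'so'
  Word 2: 'yellow'
  Word 3: 'bright'
  Word 4: 'few'
  Word 5: 'doctor'
  Word 6: 'until'
  Word 7: 'often'
  Word 8: 'tree'
  Word 9: 'clock'
  Word 10: 'warm'
  Word 11: 'fish'
Total words: 11

11


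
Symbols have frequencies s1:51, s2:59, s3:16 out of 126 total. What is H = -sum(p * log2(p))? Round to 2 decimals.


Computing entropy H = -sum(p_i * log2(p_i)):
  s1: p = 51/126 = 0.4048, -p*log2(p) = 0.5282
  s2: p = 59/126 = 0.4683, -p*log2(p) = 0.5126
  s3: p = 16/126 = 0.1270, -p*log2(p) = 0.3781
H = sum of terms = 1.4189
Rounded to 2 decimals: 1.42

1.42


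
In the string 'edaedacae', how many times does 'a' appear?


Scanning 'edaedacae' for 'a':
  Position 2: 'a' -> MATCH (count: 1)
  Position 5: 'a' -> MATCH (count: 2)
  Position 7: 'a' -> MATCH (count: 3)
Total occurrences of 'a': 3

3


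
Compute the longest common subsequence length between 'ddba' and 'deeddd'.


DP table for LCS of 'ddba' and 'deeddd':
       d  e  e  d  d  d
    0  0  0  0  0  0  0
  d 0  1  1  1  1  1  1
  d 0  1  1  1  2  2  2
  b 0  1  1  1  2  2  2
  a 0  1  1  1  2  2  2
LCS: 'dd'
LCS length = 2

2


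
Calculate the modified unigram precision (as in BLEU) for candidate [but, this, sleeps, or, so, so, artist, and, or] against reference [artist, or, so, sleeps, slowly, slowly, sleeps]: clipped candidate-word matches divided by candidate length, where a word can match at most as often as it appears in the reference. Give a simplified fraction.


Reference word counts: {'artist': 1, 'or': 1, 'sleeps': 2, 'slowly': 2, 'so': 1}
Checking each candidate word (with clipping):
  'but' -> not in reference -> no match (matches: 0)
  'this' -> not in reference -> no match (matches: 0)
  'sleeps' -> in reference (ref count 2, used 1/2) -> match (matches: 1)
  'or' -> in reference (ref count 1, used 1/1) -> match (matches: 2)
  'so' -> in reference (ref count 1, used 1/1) -> match (matches: 3)
  'so' -> ref count 1 already used up (1/1) -> clipped, no match (matches: 3)
  'artist' -> in reference (ref count 1, used 1/1) -> match (matches: 4)
  'and' -> not in reference -> no match (matches: 4)
  'or' -> ref count 1 already used up (1/1) -> clipped, no match (matches: 4)
Clipped matches: 4, Candidate length: 9
Precision = 4/9

4/9


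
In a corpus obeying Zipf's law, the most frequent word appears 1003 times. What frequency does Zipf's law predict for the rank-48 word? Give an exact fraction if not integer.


Zipf's law: freq(rank) = f1 / rank
f1 = 1003, rank = 48
freq = 1003 / 48
GCD(1003, 48) = 1
Simplified: 1003/48

1003/48


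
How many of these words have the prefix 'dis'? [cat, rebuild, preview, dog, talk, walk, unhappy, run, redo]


Checking each word for prefix 'dis':
  'cat' -> no (count: 0)
  'rebuild' -> no (count: 0)
  'preview' -> no (count: 0)
  'dog' -> no (count: 0)
  'talk' -> no (count: 0)
  'walk' -> no (count: 0)
  'unhappy' -> no (count: 0)
  'run' -> no (count: 0)
  'redo' -> no (count: 0)
Total with prefix 'dis': 0

0


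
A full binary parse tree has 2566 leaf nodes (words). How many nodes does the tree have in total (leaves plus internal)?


Leaf nodes (terminals): 2566
Internal nodes = n - 1 = 2566 - 1 = 2565
Total = leaves + internal = 2566 + 2565 = 5131

5131


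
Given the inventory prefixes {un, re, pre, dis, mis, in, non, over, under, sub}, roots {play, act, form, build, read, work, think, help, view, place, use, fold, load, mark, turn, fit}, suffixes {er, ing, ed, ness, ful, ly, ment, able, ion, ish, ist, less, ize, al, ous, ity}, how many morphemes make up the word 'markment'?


Segmenting 'markment' against the inventory:
  'mark' -> root (morpheme 1)
  'ment' -> suffix (morpheme 2)
Total morphemes: 2

2


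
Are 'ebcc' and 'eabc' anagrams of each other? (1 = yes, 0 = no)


Sort characters of 'ebcc': 'bcce'
Sort characters of 'eabc': 'abce'
Sorted forms differ -> they are NOT anagrams
Result: 0

0


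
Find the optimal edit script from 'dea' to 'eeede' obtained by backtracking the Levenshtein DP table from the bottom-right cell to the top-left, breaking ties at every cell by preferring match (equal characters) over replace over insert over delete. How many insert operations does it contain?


Edit distance = 4. Backtracking from cell (3, 5) with preference match > replace > insert > delete,
then listing the resulting alignment 'dea' -> 'eeede' left to right:
  Step 1: insert 'e' [insertion #1]
  Step 2: replace d->e
  Step 3: keep 'e'
  Step 4: insert 'd' [insertion #2]
  Step 5: replace a->e
Total insertions: 2

2


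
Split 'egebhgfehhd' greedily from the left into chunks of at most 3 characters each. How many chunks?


'egebhgfehhd' has 11 characters.
Chunking with max size 3:
  Chunk 1: 'ege' (positions 0-2)
  Chunk 2: 'bhg' (positions 3-5)
  Chunk 3: 'feh' (positions 6-8)
  Chunk 4: 'hd' (positions 9-10)
Total chunks: ceil(11 / 3) = 4

4


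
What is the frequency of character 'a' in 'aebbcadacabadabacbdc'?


Scanning 'aebbcadacabadabacbdc' for 'a':
  Position 0: 'a' -> MATCH (count: 1)
  Position 5: 'a' -> MATCH (count: 2)
  Position 7: 'a' -> MATCH (count: 3)
  Position 9: 'a' -> MATCH (count: 4)
  Position 11: 'a' -> MATCH (count: 5)
  Position 13: 'a' -> MATCH (count: 6)
  Position 15: 'a' -> MATCH (count: 7)
Total occurrences of 'a': 7

7


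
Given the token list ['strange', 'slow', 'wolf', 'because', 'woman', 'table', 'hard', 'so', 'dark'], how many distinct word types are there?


Listing all tokens and tracking unique types:
  Token 1: 'strange' -> NEW (unique so far: 1)
  Token 2: 'slow' -> NEW (unique so far: 2)
  Token 3: 'wolf' -> NEW (unique so far: 3)
  Token 4: 'because' -> NEW (unique so far: 4)
  Token 5: 'woman' -> NEW (unique so far: 5)
  Token 6: 'table' -> NEW (unique so far: 6)
  Token 7: 'hard' -> NEW (unique so far: 7)
  Token 8: 'so' -> NEW (unique so far: 8)
  Token 9: 'dark' -> NEW (unique so far: 9)
Unique types: ('because', 'dark', 'hard', 'slow', 'so', 'strange', 'table', 'wolf', 'woman')
Vocabulary size: 9

9


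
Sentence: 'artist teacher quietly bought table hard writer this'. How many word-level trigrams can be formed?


Word trigrams from [8] words:
  Trigram 1: (artist teacher quietly)
  Trigram 2: (teacher quietly bought)
  Trigram 3: (quietly bought table)
  Trigram 4: (bought table hard)
  Trigram 5: (table hard writer)
  Trigram 6: (hard writer this)
Total word trigrams: 8 - 2 = 6

6


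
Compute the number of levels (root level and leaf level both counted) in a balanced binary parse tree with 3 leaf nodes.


In a balanced binary tree with n leaves the deepest leaf is ceil(log2(n)) edges below the root,
so counting node levels inclusive of root and leaves gives ceil(log2(n)) + 1 levels.
log2(3) = 1.5850
ceil(1.5850) = 2
levels = 2 + 1 = 3

3


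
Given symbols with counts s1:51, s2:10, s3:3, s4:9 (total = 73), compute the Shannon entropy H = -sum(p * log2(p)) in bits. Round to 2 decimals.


Computing entropy H = -sum(p_i * log2(p_i)):
  s1: p = 51/73 = 0.6986, -p*log2(p) = 0.3615
  s2: p = 10/73 = 0.1370, -p*log2(p) = 0.3929
  s3: p = 3/73 = 0.0411, -p*log2(p) = 0.1892
  s4: p = 9/73 = 0.1233, -p*log2(p) = 0.3723
H = sum of terms = 1.3159
Rounded to 2 decimals: 1.32

1.32


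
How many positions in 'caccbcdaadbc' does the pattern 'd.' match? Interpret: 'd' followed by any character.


Pattern: d. means 'd' followed by any character.
Scanning 'caccbcdaadbc' position-by-position:
  Pos 0: window 'ca' -> no
  Pos 1: window 'ac' -> no
  Pos 2: window 'cc' -> no
  Pos 3: window 'cb' -> no
  Pos 4: window 'bc' -> no
  Pos 5: window 'cd' -> no
  Pos 6: window 'da' -> MATCH
  Pos 7: window 'aa' -> no
  Pos 8: window 'ad' -> no
  Pos 9: window 'db' -> MATCH
  Pos 10: window 'bc' -> no
  Pos 11: window 'c' -> no
Total matches: 2

2


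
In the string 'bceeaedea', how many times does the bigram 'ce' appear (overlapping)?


Scanning 'bceeaedea' for bigram 'ce':
  Position 0: 'bc' -> no
  Position 1: 'ce' -> MATCH
  Position 2: 'ee' -> no
  Position 3: 'ea' -> no
  Position 4: 'ae' -> no
  Position 5: 'ed' -> no
  Position 6: 'de' -> no
  Position 7: 'ea' -> no
Total matches: 1

1


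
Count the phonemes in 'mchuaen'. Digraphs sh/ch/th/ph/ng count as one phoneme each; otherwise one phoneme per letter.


Parsing 'mchuaen' greedily, digraphs first:
  'm' -> consonant phoneme (phonemes so far: 1)
  'ch' -> digraph (1 consonant phoneme) (phonemes so far: 2)
  'u' -> vowel phoneme (phonemes so far: 3)
  'a' -> vowel phoneme (phonemes so far: 4)
  'e' -> vowel phoneme (phonemes so far: 5)
  'n' -> consonant phoneme (phonemes so far: 6)
Total phonemes: 6

6


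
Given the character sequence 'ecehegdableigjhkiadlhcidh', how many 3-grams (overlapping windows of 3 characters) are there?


String 'ecehegdableigjhkiadlhcidh' has length L = 25.
Number of overlapping n-grams = L - n + 1
Substituting: 25 - 3 + 1 = 23

23


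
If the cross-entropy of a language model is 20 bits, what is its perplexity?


Perplexity formula: PP = 2^H
H = 20
PP = 2^20
PP = 2^20 = 1048576

1048576


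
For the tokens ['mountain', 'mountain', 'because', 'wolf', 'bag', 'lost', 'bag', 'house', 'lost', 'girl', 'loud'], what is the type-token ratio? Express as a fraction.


Tokens: 11
Unique types: ('bag', 'because', 'girl', 'house', 'lost', 'loud', 'mountain', 'wolf') = 8
TTR = 8/11
Already in lowest terms.

8/11


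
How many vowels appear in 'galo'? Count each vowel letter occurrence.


Scanning each character of 'galo':
  Position 1: 'g' -> consonant (running count: 0)
  Position 2: 'a' -> vowel (running count: 1)
  Position 3: 'l' -> consonant (running count: 1)
  Position 4: 'o' -> vowel (running count: 2)
Total vowels: 2

2


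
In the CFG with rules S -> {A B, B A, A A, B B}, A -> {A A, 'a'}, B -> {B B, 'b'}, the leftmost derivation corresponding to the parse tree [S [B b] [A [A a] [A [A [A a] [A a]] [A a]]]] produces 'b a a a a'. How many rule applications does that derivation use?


Every bracketed nonterminal node [X ...] in the tree is produced by exactly one rule application.
Reading the tree off as a leftmost derivation:
  Step 1: S  =>  B A   (applied S -> B A)
  Step 2: B A  =>  b A   (applied B -> b)
  Step 3: b A  =>  b A A   (applied A -> A A)
  Step 4: b A A  =>  b a A   (applied A -> a)
  Step 5: b a A  =>  b a A A   (applied A -> A A)
  Step 6: b a A A  =>  b a A A A   (applied A -> A A)
  Step 7: b a A A A  =>  b a a A A   (applied A -> a)
  Step 8: b a a A A  =>  b a a a A   (applied A -> a)
  Step 9: b a a a A  =>  b a a a a   (applied A -> a)
Final yield: b a a a a
Total rewrite steps: 9

9


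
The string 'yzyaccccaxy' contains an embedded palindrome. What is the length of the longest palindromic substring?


Scanning 'yzyaccccaxy' for palindromic substrings.
Substring at positions 3-8: 'acccca'.
Check: reverse('acccca') = 'acccca' -> palindrome confirmed.
Neighbouring characters ('y' / 'x') break symmetry, so it cannot extend further.
No longer palindromic substring exists; longest length = 6

6


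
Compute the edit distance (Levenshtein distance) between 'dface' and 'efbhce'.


Building DP table for s1='dface' (len 5) and s2='efbhce' (len 6):
       e  f  b  h  c  e
    0  1  2  3  4  5  6
  d 1  1  2  3  4  5  6
  f 2  2  1  2  3  4  5
  a 3  3  2  2  3  4  5
  c 4  4  3  3  3  3  4
  e 5  4  4  4  4  4  3
Edit distance = dp[5][6] = 3

3


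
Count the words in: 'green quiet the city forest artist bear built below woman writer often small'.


Counting words by splitting on spaces:
  Word 1: 'green'
  Word 2: 'quiet'
  Word 3: 'the'
  Word 4: 'city'
  Word 5: 'forest'
  Word 6: 'artist'
  Word 7: 'bear'
  Word 8: 'built'
  Word 9: 'below'
  Word 10: 'woman'
  Word 11: 'writer'
  Word 12: 'often'
  Word 13: 'small'
Total words: 13

13


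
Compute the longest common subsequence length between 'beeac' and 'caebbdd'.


DP table for LCS of 'beeac' and 'caebbdd':
       c  a  e  b  b  d  d
    0  0  0  0  0  0  0  0
  b 0  0  0  0  1  1  1  1
  e 0  0  0  1  1  1  1  1
  e 0  0  0  1  1  1  1  1
  a 0  0  1  1  1  1  1  1
  c 0  1  1  1  1  1  1  1
LCS: 'b'
LCS length = 1

1


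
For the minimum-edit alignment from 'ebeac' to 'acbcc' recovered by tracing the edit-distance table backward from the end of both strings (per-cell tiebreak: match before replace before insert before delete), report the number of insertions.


Edit distance = 4. Backtracking from cell (5, 5) with preference match > replace > insert > delete,
then listing the resulting alignment 'ebeac' -> 'acbcc' left to right:
  Step 1: replace e->a
  Step 2: replace b->c
  Step 3: replace e->b
  Step 4: replace a->c
  Step 5: keep 'c'
Total insertions: 0

0


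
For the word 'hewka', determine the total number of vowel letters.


Scanning each character of 'hewka':
  Position 1: 'h' -> consonant (running count: 0)
  Position 2: 'e' -> vowel (running count: 1)
  Position 3: 'w' -> consonant (running count: 1)
  Position 4: 'k' -> consonant (running count: 1)
  Position 5: 'a' -> vowel (running count: 2)
Total vowels: 2

2


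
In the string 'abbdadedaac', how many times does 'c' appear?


Scanning 'abbdadedaac' for 'c':
  Position 10: 'c' -> MATCH (count: 1)
Total occurrences of 'c': 1

1


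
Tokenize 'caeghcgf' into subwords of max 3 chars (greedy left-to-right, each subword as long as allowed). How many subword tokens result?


'caeghcgf' has 8 characters.
Chunking with max size 3:
  Chunk 1: 'cae' (positions 0-2)
  Chunk 2: 'ghc' (positions 3-5)
  Chunk 3: 'gf' (positions 6-7)
Total chunks: ceil(8 / 3) = 3

3


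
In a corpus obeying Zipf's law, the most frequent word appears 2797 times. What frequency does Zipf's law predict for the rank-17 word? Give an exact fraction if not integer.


Zipf's law: freq(rank) = f1 / rank
f1 = 2797, rank = 17
freq = 2797 / 17
GCD(2797, 17) = 1
Simplified: 2797/17

2797/17


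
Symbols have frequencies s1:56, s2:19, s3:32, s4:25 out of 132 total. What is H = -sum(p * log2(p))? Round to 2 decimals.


Computing entropy H = -sum(p_i * log2(p_i)):
  s1: p = 56/132 = 0.4242, -p*log2(p) = 0.5248
  s2: p = 19/132 = 0.1439, -p*log2(p) = 0.4025
  s3: p = 32/132 = 0.2424, -p*log2(p) = 0.4956
  s4: p = 25/132 = 0.1894, -p*log2(p) = 0.4546
H = sum of terms = 1.8775
Rounded to 2 decimals: 1.88

1.88


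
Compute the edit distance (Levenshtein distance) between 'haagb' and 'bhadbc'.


Building DP table for s1='haagb' (len 5) and s2='bhadbc' (len 6):
       b  h  a  d  b  c
    0  1  2  3  4  5  6
  h 1  1  1  2  3  4  5
  a 2  2  2  1  2  3  4
  a 3  3  3  2  2  3  4
  g 4  4  4  3  3  3  4
  b 5  4  5  4  4  3  4
Edit distance = dp[5][6] = 4

4


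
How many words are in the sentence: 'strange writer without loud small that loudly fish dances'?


Counting words by splitting on spaces:
  Word 1: 'strange'
  Word 2: 'writer'
  Word 3: 'without'
  Word 4: 'loud'
  Word 5: 'small'
  Word 6: 'that'
  Word 7: 'loudly'
  Word 8: 'fish'
  Word 9: 'dances'
Total words: 9

9


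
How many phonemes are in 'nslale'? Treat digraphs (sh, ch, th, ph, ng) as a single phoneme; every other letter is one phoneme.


Parsing 'nslale' greedily, digraphs first:
  'n' -> consonant phoneme (phonemes so far: 1)
  's' -> consonant phoneme (phonemes so far: 2)
  'l' -> consonant phoneme (phonemes so far: 3)
  'a' -> vowel phoneme (phonemes so far: 4)
  'l' -> consonant phoneme (phonemes so far: 5)
  'e' -> vowel phoneme (phonemes so far: 6)
Total phonemes: 6

6


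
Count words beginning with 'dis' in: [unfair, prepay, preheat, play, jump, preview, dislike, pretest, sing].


Checking each word for prefix 'dis':
  'unfair' -> no (count: 0)
  'prepay' -> no (count: 0)
  'preheat' -> no (count: 0)
  'play' -> no (count: 0)
  'jump' -> no (count: 0)
  'preview' -> no (count: 0)
  'dislike' -> YES, starts with 'dis' (count: 1)
  'pretest' -> no (count: 1)
  'sing' -> no (count: 1)
Total with prefix 'dis': 1

1


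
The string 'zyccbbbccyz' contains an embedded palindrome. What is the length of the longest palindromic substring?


Scanning 'zyccbbbccyz' for palindromic substrings.
Substring at positions 0-10: 'zyccbbbccyz'.
Check: reverse('zyccbbbccyz') = 'zyccbbbccyz' -> palindrome confirmed.
No longer palindromic substring exists; longest length = 11

11


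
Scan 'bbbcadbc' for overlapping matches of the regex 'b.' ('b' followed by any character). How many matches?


Pattern: b. means 'b' followed by any character.
Scanning 'bbbcadbc' position-by-position:
  Pos 0: window 'bb' -> MATCH
  Pos 1: window 'bb' -> MATCH
  Pos 2: window 'bc' -> MATCH
  Pos 3: window 'ca' -> no
  Pos 4: window 'ad' -> no
  Pos 5: window 'db' -> no
  Pos 6: window 'bc' -> MATCH
  Pos 7: window 'c' -> no
Total matches: 4

4


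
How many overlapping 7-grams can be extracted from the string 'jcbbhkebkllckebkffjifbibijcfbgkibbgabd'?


String 'jcbbhkebkllckebkffjifbibijcfbgkibbgabd' has length L = 38.
Number of overlapping n-grams = L - n + 1
Substituting: 38 - 7 + 1 = 32

32


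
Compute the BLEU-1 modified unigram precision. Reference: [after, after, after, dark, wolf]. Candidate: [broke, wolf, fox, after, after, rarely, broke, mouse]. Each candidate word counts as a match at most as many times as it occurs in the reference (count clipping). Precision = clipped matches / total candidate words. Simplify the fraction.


Reference word counts: {'after': 3, 'dark': 1, 'wolf': 1}
Checking each candidate word (with clipping):
  'broke' -> not in reference -> no match (matches: 0)
  'wolf' -> in reference (ref count 1, used 1/1) -> match (matches: 1)
  'fox' -> not in reference -> no match (matches: 1)
  'after' -> in reference (ref count 3, used 1/3) -> match (matches: 2)
  'after' -> in reference (ref count 3, used 2/3) -> match (matches: 3)
  'rarely' -> not in reference -> no match (matches: 3)
  'broke' -> not in reference -> no match (matches: 3)
  'mouse' -> not in reference -> no match (matches: 3)
Clipped matches: 3, Candidate length: 8
Precision = 3/8

3/8


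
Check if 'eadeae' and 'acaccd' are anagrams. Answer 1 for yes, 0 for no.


Sort characters of 'eadeae': 'aadeee'
Sort characters of 'acaccd': 'aacccd'
Sorted forms differ -> they are NOT anagrams
Result: 0

0


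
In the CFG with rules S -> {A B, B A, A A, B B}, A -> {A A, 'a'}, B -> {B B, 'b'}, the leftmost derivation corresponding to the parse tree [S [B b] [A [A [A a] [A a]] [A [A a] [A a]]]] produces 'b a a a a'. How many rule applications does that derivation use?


Every bracketed nonterminal node [X ...] in the tree is produced by exactly one rule application.
Reading the tree off as a leftmost derivation:
  Step 1: S  =>  B A   (applied S -> B A)
  Step 2: B A  =>  b A   (applied B -> b)
  Step 3: b A  =>  b A A   (applied A -> A A)
  Step 4: b A A  =>  b A A A   (applied A -> A A)
  Step 5: b A A A  =>  b a A A   (applied A -> a)
  Step 6: b a A A  =>  b a a A   (applied A -> a)
  Step 7: b a a A  =>  b a a A A   (applied A -> A A)
  Step 8: b a a A A  =>  b a a a A   (applied A -> a)
  Step 9: b a a a A  =>  b a a a a   (applied A -> a)
Final yield: b a a a a
Total rewrite steps: 9

9


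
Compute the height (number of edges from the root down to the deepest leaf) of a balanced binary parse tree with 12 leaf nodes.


In a balanced binary tree with n leaves the deepest leaf is ceil(log2(n)) edges below the root.
log2(12) = 3.5850
ceil(3.5850) = 4
height (edges) = 4

4


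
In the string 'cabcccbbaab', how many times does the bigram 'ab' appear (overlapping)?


Scanning 'cabcccbbaab' for bigram 'ab':
  Position 0: 'ca' -> no
  Position 1: 'ab' -> MATCH
  Position 2: 'bc' -> no
  Position 3: 'cc' -> no
  Position 4: 'cc' -> no
  Position 5: 'cb' -> no
  Position 6: 'bb' -> no
  Position 7: 'ba' -> no
  Position 8: 'aa' -> no
  Position 9: 'ab' -> MATCH
Total matches: 2

2


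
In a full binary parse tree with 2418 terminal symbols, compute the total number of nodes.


Leaf nodes (terminals): 2418
Internal nodes = n - 1 = 2418 - 1 = 2417
Total = leaves + internal = 2418 + 2417 = 4835

4835


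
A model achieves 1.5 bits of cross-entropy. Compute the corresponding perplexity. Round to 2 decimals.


Perplexity formula: PP = 2^H
H = 1.5
PP = 2^1.5
Decompose: 2^1.5 = 2^1 * 2^0.5 = 2^1 * sqrt(2)
2^1 = 2, sqrt(2) ~ 1.4142136
PP ~ 2 * 1.4142136 = 2.8284272
Rounded to 2 decimals: 2.83

2.83


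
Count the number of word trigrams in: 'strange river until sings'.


Word trigrams from [4] words:
  Trigram 1: (strange river until)
  Trigram 2: (river until sings)
Total word trigrams: 4 - 2 = 2

2


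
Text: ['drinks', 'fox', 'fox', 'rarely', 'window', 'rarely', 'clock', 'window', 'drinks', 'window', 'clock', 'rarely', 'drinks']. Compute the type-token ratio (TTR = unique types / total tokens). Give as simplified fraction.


Tokens: 13
Unique types: ('clock', 'drinks', 'fox', 'rarely', 'window') = 5
TTR = 5/13
Already in lowest terms.

5/13


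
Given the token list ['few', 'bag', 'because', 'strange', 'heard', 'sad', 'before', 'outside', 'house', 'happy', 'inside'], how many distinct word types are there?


Listing all tokens and tracking unique types:
  Token 1: 'few' -> NEW (unique so far: 1)
  Token 2: 'bag' -> NEW (unique so far: 2)
  Token 3: 'because' -> NEW (unique so far: 3)
  Token 4: 'strange' -> NEW (unique so far: 4)
  Token 5: 'heard' -> NEW (unique so far: 5)
  Token 6: 'sad' -> NEW (unique so far: 6)
  Token 7: 'before' -> NEW (unique so far: 7)
  Token 8: 'outside' -> NEW (unique so far: 8)
  Token 9: 'house' -> NEW (unique so far: 9)
  Token 10: 'happy' -> NEW (unique so far: 10)
  Token 11: 'inside' -> NEW (unique so far: 11)
Unique types: ('bag', 'because', 'before', 'few', 'happy', 'heard', 'house', 'inside', 'outside', 'sad', 'strange')
Vocabulary size: 11

11


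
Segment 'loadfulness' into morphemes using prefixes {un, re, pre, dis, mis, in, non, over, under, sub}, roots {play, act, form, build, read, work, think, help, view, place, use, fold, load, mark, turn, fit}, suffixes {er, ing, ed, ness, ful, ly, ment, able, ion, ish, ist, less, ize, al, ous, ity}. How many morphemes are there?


Segmenting 'loadfulness' against the inventory:
  'load' -> root (morpheme 1)
  'ful' -> suffix (morpheme 2)
  'ness' -> suffix (morpheme 3)
Total morphemes: 3

3


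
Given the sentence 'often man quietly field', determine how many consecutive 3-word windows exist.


Word trigrams from [4] words:
  Trigram 1: (often man quietly)
  Trigram 2: (man quietly field)
Total word trigrams: 4 - 2 = 2

2


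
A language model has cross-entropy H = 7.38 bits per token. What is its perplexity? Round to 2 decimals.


Perplexity formula: PP = 2^H
H = 7.38
PP = 2^7.38
Decompose: 2^7.38 = 2^7 * 2^0.38
2^7 = 128, 2^0.38 ~ 1.3013419
PP ~ 128 * 1.3013419 = 166.5717632
Rounded to 2 decimals: 166.57

166.57


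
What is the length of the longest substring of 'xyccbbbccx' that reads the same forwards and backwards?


Scanning 'xyccbbbccx' for palindromic substrings.
Substring at positions 2-8: 'ccbbbcc'.
Check: reverse('ccbbbcc') = 'ccbbbcc' -> palindrome confirmed.
Neighbouring characters ('y' / 'x') break symmetry, so it cannot extend further.
No longer palindromic substring exists; longest length = 7

7


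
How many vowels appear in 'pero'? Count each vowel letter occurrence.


Scanning each character of 'pero':
  Position 1: 'p' -> consonant (running count: 0)
  Position 2: 'e' -> vowel (running count: 1)
  Position 3: 'r' -> consonant (running count: 1)
  Position 4: 'o' -> vowel (running count: 2)
Total vowels: 2

2


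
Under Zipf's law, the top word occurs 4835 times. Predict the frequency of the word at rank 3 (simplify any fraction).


Zipf's law: freq(rank) = f1 / rank
f1 = 4835, rank = 3
freq = 4835 / 3
GCD(4835, 3) = 1
Simplified: 4835/3

4835/3


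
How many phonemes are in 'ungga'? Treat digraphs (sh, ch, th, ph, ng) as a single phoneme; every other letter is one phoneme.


Parsing 'ungga' greedily, digraphs first:
  'u' -> vowel phoneme (phonemes so far: 1)
  'ng' -> digraph (1 consonant phoneme) (phonemes so far: 2)
  'g' -> consonant phoneme (phonemes so far: 3)
  'a' -> vowel phoneme (phonemes so far: 4)
Total phonemes: 4

4


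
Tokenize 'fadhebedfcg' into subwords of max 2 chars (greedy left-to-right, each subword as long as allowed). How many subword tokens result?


'fadhebedfcg' has 11 characters.
Chunking with max size 2:
  Chunk 1: 'fa' (positions 0-1)
  Chunk 2: 'dh' (positions 2-3)
  Chunk 3: 'eb' (positions 4-5)
  Chunk 4: 'ed' (positions 6-7)
  Chunk 5: 'fc' (positions 8-9)
  Chunk 6: 'g' (positions 10-10)
Total chunks: ceil(11 / 2) = 6

6


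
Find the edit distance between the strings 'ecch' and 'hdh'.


Building DP table for s1='ecch' (len 4) and s2='hdh' (len 3):
       h  d  h
    0  1  2  3
  e 1  1  2  3
  c 2  2  2  3
  c 3  3  3  3
  h 4  3  4  3
Edit distance = dp[4][3] = 3

3


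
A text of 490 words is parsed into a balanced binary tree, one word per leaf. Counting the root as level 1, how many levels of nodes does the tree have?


In a balanced binary tree with n leaves the deepest leaf is ceil(log2(n)) edges below the root,
so counting node levels inclusive of root and leaves gives ceil(log2(n)) + 1 levels.
log2(490) = 8.9366
ceil(8.9366) = 9
levels = 9 + 1 = 10

10


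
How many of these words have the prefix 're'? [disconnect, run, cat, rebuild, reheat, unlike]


Checking each word for prefix 're':
  'disconnect' -> no (count: 0)
  'run' -> no (count: 0)
  'cat' -> no (count: 0)
  'rebuild' -> YES, starts with 're' (count: 1)
  'reheat' -> YES, starts with 're' (count: 2)
  'unlike' -> no (count: 2)
Total with prefix 're': 2

2


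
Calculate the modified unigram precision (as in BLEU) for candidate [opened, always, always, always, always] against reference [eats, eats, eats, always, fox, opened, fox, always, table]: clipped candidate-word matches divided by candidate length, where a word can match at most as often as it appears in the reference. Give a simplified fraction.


Reference word counts: {'always': 2, 'eats': 3, 'fox': 2, 'opened': 1, 'table': 1}
Checking each candidate word (with clipping):
  'opened' -> in reference (ref count 1, used 1/1) -> match (matches: 1)
  'always' -> in reference (ref count 2, used 1/2) -> match (matches: 2)
  'always' -> in reference (ref count 2, used 2/2) -> match (matches: 3)
  'always' -> ref count 2 already used up (2/2) -> clipped, no match (matches: 3)
  'always' -> ref count 2 already used up (2/2) -> clipped, no match (matches: 3)
Clipped matches: 3, Candidate length: 5
Precision = 3/5

3/5


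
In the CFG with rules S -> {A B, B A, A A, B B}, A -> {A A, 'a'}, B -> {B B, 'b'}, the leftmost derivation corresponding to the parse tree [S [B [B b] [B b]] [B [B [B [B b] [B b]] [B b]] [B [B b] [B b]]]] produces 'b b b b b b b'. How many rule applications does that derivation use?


Every bracketed nonterminal node [X ...] in the tree is produced by exactly one rule application.
Reading the tree off as a leftmost derivation:
  Step 1: S  =>  B B   (applied S -> B B)
  Step 2: B B  =>  B B B   (applied B -> B B)
  Step 3: B B B  =>  b B B   (applied B -> b)
  Step 4: b B B  =>  b b B   (applied B -> b)
  Step 5: b b B  =>  b b B B   (applied B -> B B)
  Step 6: b b B B  =>  b b B B B   (applied B -> B B)
  Step 7: b b B B B  =>  b b B B B B   (applied B -> B B)
  Step 8: b b B B B B  =>  b b b B B B   (applied B -> b)
  Step 9: b b b B B B  =>  b b b b B B   (applied B -> b)
  Step 10: b b b b B B  =>  b b b b b B   (applied B -> b)
  Step 11: b b b b b B  =>  b b b b b B B   (applied B -> B B)
  Step 12: b b b b b B B  =>  b b b b b b B   (applied B -> b)
  Step 13: b b b b b b B  =>  b b b b b b b   (applied B -> b)
Final yield: b b b b b b b
Total rewrite steps: 13

13


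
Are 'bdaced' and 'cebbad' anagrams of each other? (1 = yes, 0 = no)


Sort characters of 'bdaced': 'abcdde'
Sort characters of 'cebbad': 'abbcde'
Sorted forms differ -> they are NOT anagrams
Result: 0

0


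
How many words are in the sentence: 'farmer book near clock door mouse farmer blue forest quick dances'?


Counting words by splitting on spaces:
  Word 1: 'farmer'
  Word 2: 'book'
  Word 3: 'near'
  Word 4: 'clock'
  Word 5: 'door'
  Word 6: 'mouse'
  Word 7: 'farmer'
  Word 8: 'blue'
  Word 9: 'forest'
  Word 10: 'quick'
  Word 11: 'dances'
Total words: 11

11


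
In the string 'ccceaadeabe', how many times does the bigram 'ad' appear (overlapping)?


Scanning 'ccceaadeabe' for bigram 'ad':
  Position 0: 'cc' -> no
  Position 1: 'cc' -> no
  Position 2: 'ce' -> no
  Position 3: 'ea' -> no
  Position 4: 'aa' -> no
  Position 5: 'ad' -> MATCH
  Position 6: 'de' -> no
  Position 7: 'ea' -> no
  Position 8: 'ab' -> no
  Position 9: 'be' -> no
Total matches: 1

1


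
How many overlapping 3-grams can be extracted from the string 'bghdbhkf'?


String 'bghdbhkf' has length L = 8.
Number of overlapping n-grams = L - n + 1
Substituting: 8 - 3 + 1 = 6

6


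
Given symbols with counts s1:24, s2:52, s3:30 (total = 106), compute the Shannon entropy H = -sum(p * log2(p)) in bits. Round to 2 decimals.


Computing entropy H = -sum(p_i * log2(p_i)):
  s1: p = 24/106 = 0.2264, -p*log2(p) = 0.4852
  s2: p = 52/106 = 0.4906, -p*log2(p) = 0.5040
  s3: p = 30/106 = 0.2830, -p*log2(p) = 0.5154
H = sum of terms = 1.5046
Rounded to 2 decimals: 1.50

1.50


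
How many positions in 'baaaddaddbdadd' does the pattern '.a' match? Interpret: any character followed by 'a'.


Pattern: .a means any character followed by 'a'.
Scanning 'baaaddaddbdadd' position-by-position:
  Pos 0: window 'ba' -> MATCH
  Pos 1: window 'aa' -> MATCH
  Pos 2: window 'aa' -> MATCH
  Pos 3: window 'ad' -> no
  Pos 4: window 'dd' -> no
  Pos 5: window 'da' -> MATCH
  Pos 6: window 'ad' -> no
  Pos 7: window 'dd' -> no
  Pos 8: window 'db' -> no
  Pos 9: window 'bd' -> no
  Pos 10: window 'da' -> MATCH
  Pos 11: window 'ad' -> no
  Pos 12: window 'dd' -> no
  Pos 13: window 'd' -> no
Total matches: 5

5


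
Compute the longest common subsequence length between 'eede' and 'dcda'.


DP table for LCS of 'eede' and 'dcda':
       d  c  d  a
    0  0  0  0  0
  e 0  0  0  0  0
  e 0  0  0  0  0
  d 0  1  1  1  1
  e 0  1  1  1  1
LCS: 'd'
LCS length = 1

1


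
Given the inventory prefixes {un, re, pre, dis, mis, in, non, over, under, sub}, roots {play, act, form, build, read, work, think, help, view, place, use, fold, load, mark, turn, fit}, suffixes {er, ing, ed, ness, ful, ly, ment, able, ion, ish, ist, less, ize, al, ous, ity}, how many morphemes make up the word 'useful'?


Segmenting 'useful' against the inventory:
  'use' -> root (morpheme 1)
  'ful' -> suffix (morpheme 2)
Total morphemes: 2

2


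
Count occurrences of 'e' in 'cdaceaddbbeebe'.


Scanning 'cdaceaddbbeebe' for 'e':
  Position 4: 'e' -> MATCH (count: 1)
  Position 10: 'e' -> MATCH (count: 2)
  Position 11: 'e' -> MATCH (count: 3)
  Position 13: 'e' -> MATCH (count: 4)
Total occurrences of 'e': 4

4


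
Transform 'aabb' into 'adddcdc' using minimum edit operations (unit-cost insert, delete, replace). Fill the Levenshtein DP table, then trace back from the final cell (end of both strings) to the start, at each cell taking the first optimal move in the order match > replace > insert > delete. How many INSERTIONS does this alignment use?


Edit distance = 6. Backtracking from cell (4, 7) with preference match > replace > insert > delete,
then listing the resulting alignment 'aabb' -> 'adddcdc' left to right:
  Step 1: keep 'a'
  Step 2: insert 'd' [insertion #1]
  Step 3: insert 'd' [insertion #2]
  Step 4: insert 'd' [insertion #3]
  Step 5: replace a->c
  Step 6: replace b->d
  Step 7: replace b->c
Total insertions: 3

3


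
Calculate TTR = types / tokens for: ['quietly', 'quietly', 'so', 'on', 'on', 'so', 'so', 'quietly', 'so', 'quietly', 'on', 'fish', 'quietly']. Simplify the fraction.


Tokens: 13
Unique types: ('fish', 'on', 'quietly', 'so') = 4
TTR = 4/13
Already in lowest terms.

4/13


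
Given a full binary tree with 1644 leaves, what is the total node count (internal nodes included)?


Leaf nodes (terminals): 1644
Internal nodes = n - 1 = 1644 - 1 = 1643
Total = leaves + internal = 1644 + 1643 = 3287

3287


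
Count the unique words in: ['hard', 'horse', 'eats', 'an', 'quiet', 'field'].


Listing all tokens and tracking unique types:
  Token 1: 'hard' -> NEW (unique so far: 1)
  Token 2: 'horse' -> NEW (unique so far: 2)
  Token 3: 'eats' -> NEW (unique so far: 3)
  Token 4: 'an' -> NEW (unique so far: 4)
  Token 5: 'quiet' -> NEW (unique so far: 5)
  Token 6: 'field' -> NEW (unique so far: 6)
Unique types: ('an', 'eats', 'field', 'hard', 'horse', 'quiet')
Vocabulary size: 6

6


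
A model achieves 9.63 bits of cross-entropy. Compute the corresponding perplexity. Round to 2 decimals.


Perplexity formula: PP = 2^H
H = 9.63
PP = 2^9.63
Decompose: 2^9.63 = 2^9 * 2^0.63
2^9 = 512, 2^0.63 ~ 1.5475650
PP ~ 512 * 1.5475650 = 792.3532800
Rounded to 2 decimals: 792.35

792.35


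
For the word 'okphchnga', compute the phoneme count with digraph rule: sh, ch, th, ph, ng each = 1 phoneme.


Parsing 'okphchnga' greedily, digraphs first:
  'o' -> vowel phoneme (phonemes so far: 1)
  'k' -> consonant phoneme (phonemes so far: 2)
  'ph' -> digraph (1 consonant phoneme) (phonemes so far: 3)
  'ch' -> digraph (1 consonant phoneme) (phonemes so far: 4)
  'ng' -> digraph (1 consonant phoneme) (phonemes so far: 5)
  'a' -> vowel phoneme (phonemes so far: 6)
Total phonemes: 6

6


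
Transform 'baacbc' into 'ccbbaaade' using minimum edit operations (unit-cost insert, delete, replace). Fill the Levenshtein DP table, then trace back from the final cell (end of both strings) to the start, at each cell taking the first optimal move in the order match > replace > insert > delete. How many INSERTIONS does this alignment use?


Edit distance = 6. Backtracking from cell (6, 9) with preference match > replace > insert > delete,
then listing the resulting alignment 'baacbc' -> 'ccbbaaade' left to right:
  Step 1: insert 'c' [insertion #1]
  Step 2: insert 'c' [insertion #2]
  Step 3: insert 'b' [insertion #3]
  Step 4: keep 'b'
  Step 5: keep 'a'
  Step 6: keep 'a'
  Step 7: replace c->a
  Step 8: replace b->d
  Step 9: replace c->e
Total insertions: 3

3
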